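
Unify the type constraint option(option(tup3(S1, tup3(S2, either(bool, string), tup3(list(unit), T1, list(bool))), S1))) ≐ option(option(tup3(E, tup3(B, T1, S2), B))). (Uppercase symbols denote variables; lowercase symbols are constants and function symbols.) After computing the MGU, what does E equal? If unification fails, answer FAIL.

Decompose option/1: option(tup3(S1, tup3(S2, either(bool, string), tup3(list(unit), T1, list(bool))), S1)) ≐ option(tup3(E, tup3(B, T1, S2), B)).
Decompose option/1: tup3(S1, tup3(S2, either(bool, string), tup3(list(unit), T1, list(bool))), S1) ≐ tup3(E, tup3(B, T1, S2), B).
Decompose tup3/3: S1 ≐ E,  tup3(S2, either(bool, string), tup3(list(unit), T1, list(bool))) ≐ tup3(B, T1, S2),  S1 ≐ B.
Bind S1 := E; substituting into the one remaining equation that mentions S1 gives: E ≐ B.
Decompose tup3/3: S2 ≐ B,  either(bool, string) ≐ T1,  tup3(list(unit), T1, list(bool)) ≐ S2.
Bind S2 := B; substituting into the one remaining equation that mentions S2 gives: tup3(list(unit), T1, list(bool)) ≐ B.
Bind T1 := either(bool, string); substituting into the one remaining equation that mentions T1 gives: tup3(list(unit), either(bool, string), list(bool)) ≐ B.
Bind B := tup3(list(unit), either(bool, string), list(bool)); substituting into the remaining equation gives: E ≐ tup3(list(unit), either(bool, string), list(bool)). Substituting into the earlier binding gives S2 := tup3(list(unit), either(bool, string), list(bool)).
Bind E := tup3(list(unit), either(bool, string), list(bool)). Substituting into the earlier binding gives S1 := tup3(list(unit), either(bool, string), list(bool)).
MGU = { S1 ↦ tup3(list(unit), either(bool, string), list(bool)), S2 ↦ tup3(list(unit), either(bool, string), list(bool)), T1 ↦ either(bool, string), B ↦ tup3(list(unit), either(bool, string), list(bool)), E ↦ tup3(list(unit), either(bool, string), list(bool)) }, so E ↦ tup3(list(unit), either(bool, string), list(bool)).

tup3(list(unit), either(bool, string), list(bool))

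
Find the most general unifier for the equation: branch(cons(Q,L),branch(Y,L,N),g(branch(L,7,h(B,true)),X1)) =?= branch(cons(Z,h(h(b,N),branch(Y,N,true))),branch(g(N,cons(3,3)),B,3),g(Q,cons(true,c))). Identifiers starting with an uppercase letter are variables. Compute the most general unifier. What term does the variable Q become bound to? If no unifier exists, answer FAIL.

branch(h(h(b,3),branch(g(3,cons(3,3)),3,true)),7,h(h(h(b,3),branch(g(3,cons(3,3)),3,true)),true))

Decompose branch/3: cons(Q,L) =?= cons(Z,h(h(b,N),branch(Y,N,true))),  branch(Y,L,N) =?= branch(g(N,cons(3,3)),B,3),  g(branch(L,7,h(B,true)),X1) =?= g(Q,cons(true,c)).
Decompose cons/2: Q =?= Z,  L =?= h(h(b,N),branch(Y,N,true)).
Bind Q := Z; substituting into the one remaining equation that mentions Q gives: g(branch(L,7,h(B,true)),X1) =?= g(Z,cons(true,c)).
Bind L := h(h(b,N),branch(Y,N,true)); substituting into the remaining equations gives: branch(Y,h(h(b,N),branch(Y,N,true)),N) =?= branch(g(N,cons(3,3)),B,3),  g(branch(h(h(b,N),branch(Y,N,true)),7,h(B,true)),X1) =?= g(Z,cons(true,c)).
Decompose branch/3: Y =?= g(N,cons(3,3)),  h(h(b,N),branch(Y,N,true)) =?= B,  N =?= 3.
Bind Y := g(N,cons(3,3)); substituting into the 2 remaining equations that mention Y gives: h(h(b,N),branch(g(N,cons(3,3)),N,true)) =?= B,  g(branch(h(h(b,N),branch(g(N,cons(3,3)),N,true)),7,h(B,true)),X1) =?= g(Z,cons(true,c)). Substituting into the earlier binding gives L := h(h(b,N),branch(g(N,cons(3,3)),N,true)).
Bind B := h(h(b,N),branch(g(N,cons(3,3)),N,true)); substituting into the one remaining equation that mentions B gives: g(branch(h(h(b,N),branch(g(N,cons(3,3)),N,true)),7,h(h(h(b,N),branch(g(N,cons(3,3)),N,true)),true)),X1) =?= g(Z,cons(true,c)).
Bind N := 3; substituting into the remaining equation gives: g(branch(h(h(b,3),branch(g(3,cons(3,3)),3,true)),7,h(h(h(b,3),branch(g(3,cons(3,3)),3,true)),true)),X1) =?= g(Z,cons(true,c)). Substituting into the earlier bindings gives L := h(h(b,3),branch(g(3,cons(3,3)),3,true)), Y := g(3,cons(3,3)), B := h(h(b,3),branch(g(3,cons(3,3)),3,true)).
Decompose g/2: branch(h(h(b,3),branch(g(3,cons(3,3)),3,true)),7,h(h(h(b,3),branch(g(3,cons(3,3)),3,true)),true)) =?= Z,  X1 =?= cons(true,c).
Bind Z := branch(h(h(b,3),branch(g(3,cons(3,3)),3,true)),7,h(h(h(b,3),branch(g(3,cons(3,3)),3,true)),true)); no other remaining equation mentions Z. Substituting into the earlier binding gives Q := branch(h(h(b,3),branch(g(3,cons(3,3)),3,true)),7,h(h(h(b,3),branch(g(3,cons(3,3)),3,true)),true)).
Bind X1 := cons(true,c).
MGU = { Q ↦ branch(h(h(b,3),branch(g(3,cons(3,3)),3,true)),7,h(h(h(b,3),branch(g(3,cons(3,3)),3,true)),true)), L ↦ h(h(b,3),branch(g(3,cons(3,3)),3,true)), Y ↦ g(3,cons(3,3)), B ↦ h(h(b,3),branch(g(3,cons(3,3)),3,true)), N ↦ 3, Z ↦ branch(h(h(b,3),branch(g(3,cons(3,3)),3,true)),7,h(h(h(b,3),branch(g(3,cons(3,3)),3,true)),true)), X1 ↦ cons(true,c) }, so Q ↦ branch(h(h(b,3),branch(g(3,cons(3,3)),3,true)),7,h(h(h(b,3),branch(g(3,cons(3,3)),3,true)),true)).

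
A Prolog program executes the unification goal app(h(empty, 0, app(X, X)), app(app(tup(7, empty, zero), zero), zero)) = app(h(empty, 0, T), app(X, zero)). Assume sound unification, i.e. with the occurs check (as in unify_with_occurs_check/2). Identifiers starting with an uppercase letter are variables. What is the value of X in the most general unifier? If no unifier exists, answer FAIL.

Decompose app/2: h(empty, 0, app(X, X)) = h(empty, 0, T),  app(app(tup(7, empty, zero), zero), zero) = app(X, zero).
Decompose h/3: empty = empty,  0 = 0,  app(X, X) = T.
Delete trivial equation empty = empty.
Delete trivial equation 0 = 0.
Bind T := app(X, X); no other remaining equation mentions T.
Decompose app/2: app(tup(7, empty, zero), zero) = X,  zero = zero.
Bind X := app(tup(7, empty, zero), zero); no other remaining equation mentions X. Substituting into the earlier binding gives T := app(app(tup(7, empty, zero), zero), app(tup(7, empty, zero), zero)).
Delete trivial equation zero = zero.
MGU = { T = app(app(tup(7, empty, zero), zero), app(tup(7, empty, zero), zero)), X = app(tup(7, empty, zero), zero) }, so X = app(tup(7, empty, zero), zero).

app(tup(7, empty, zero), zero)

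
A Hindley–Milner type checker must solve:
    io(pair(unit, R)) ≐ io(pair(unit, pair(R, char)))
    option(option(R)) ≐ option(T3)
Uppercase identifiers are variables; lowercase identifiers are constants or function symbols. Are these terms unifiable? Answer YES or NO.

NO

Decompose io/1: pair(unit, R) ≐ pair(unit, pair(R, char)).
Decompose pair/2: unit ≐ unit,  R ≐ pair(R, char).
Delete trivial equation unit ≐ unit.
Occurs check fails: R occurs in pair(R, char); the equation R ≐ pair(R, char) has no finite solution.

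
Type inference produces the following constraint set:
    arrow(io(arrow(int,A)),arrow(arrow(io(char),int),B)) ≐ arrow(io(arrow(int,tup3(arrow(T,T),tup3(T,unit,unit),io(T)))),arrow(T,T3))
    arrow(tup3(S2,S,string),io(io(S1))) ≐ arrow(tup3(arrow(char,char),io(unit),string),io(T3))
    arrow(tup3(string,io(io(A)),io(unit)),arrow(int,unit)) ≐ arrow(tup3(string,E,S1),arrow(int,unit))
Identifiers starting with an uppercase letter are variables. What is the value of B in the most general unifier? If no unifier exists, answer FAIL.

io(io(unit))

Decompose arrow/2: io(arrow(int,A)) ≐ io(arrow(int,tup3(arrow(T,T),tup3(T,unit,unit),io(T)))),  arrow(arrow(io(char),int),B) ≐ arrow(T,T3).
Decompose io/1: arrow(int,A) ≐ arrow(int,tup3(arrow(T,T),tup3(T,unit,unit),io(T))).
Decompose arrow/2: int ≐ int,  A ≐ tup3(arrow(T,T),tup3(T,unit,unit),io(T)).
Delete trivial equation int ≐ int.
Bind A := tup3(arrow(T,T),tup3(T,unit,unit),io(T)); substituting into the one remaining equation that mentions A gives: arrow(tup3(string,io(io(tup3(arrow(T,T),tup3(T,unit,unit),io(T)))),io(unit)),arrow(int,unit)) ≐ arrow(tup3(string,E,S1),arrow(int,unit)).
Decompose arrow/2: arrow(io(char),int) ≐ T,  B ≐ T3.
Bind T := arrow(io(char),int); substituting into the one remaining equation that mentions T gives: arrow(tup3(string,io(io(tup3(arrow(arrow(io(char),int),arrow(io(char),int)),tup3(arrow(io(char),int),unit,unit),io(arrow(io(char),int))))),io(unit)),arrow(int,unit)) ≐ arrow(tup3(string,E,S1),arrow(int,unit)). Substituting into the earlier binding gives A := tup3(arrow(arrow(io(char),int),arrow(io(char),int)),tup3(arrow(io(char),int),unit,unit),io(arrow(io(char),int))).
Bind B := T3; no other remaining equation mentions B.
Decompose arrow/2: tup3(S2,S,string) ≐ tup3(arrow(char,char),io(unit),string),  io(io(S1)) ≐ io(T3).
Decompose tup3/3: S2 ≐ arrow(char,char),  S ≐ io(unit),  string ≐ string.
Bind S2 := arrow(char,char); no other remaining equation mentions S2.
Bind S := io(unit); no other remaining equation mentions S.
Delete trivial equation string ≐ string.
Decompose io/1: io(S1) ≐ T3.
Bind T3 := io(S1); no other remaining equation mentions T3. Substituting into the earlier binding gives B := io(S1).
Decompose arrow/2: tup3(string,io(io(tup3(arrow(arrow(io(char),int),arrow(io(char),int)),tup3(arrow(io(char),int),unit,unit),io(arrow(io(char),int))))),io(unit)) ≐ tup3(string,E,S1),  arrow(int,unit) ≐ arrow(int,unit).
Decompose tup3/3: string ≐ string,  io(io(tup3(arrow(arrow(io(char),int),arrow(io(char),int)),tup3(arrow(io(char),int),unit,unit),io(arrow(io(char),int))))) ≐ E,  io(unit) ≐ S1.
Delete trivial equation string ≐ string.
Bind E := io(io(tup3(arrow(arrow(io(char),int),arrow(io(char),int)),tup3(arrow(io(char),int),unit,unit),io(arrow(io(char),int))))); no other remaining equation mentions E.
Bind S1 := io(unit); no other remaining equation mentions S1. Substituting into the earlier bindings gives B := io(io(unit)), T3 := io(io(unit)).
Delete trivial equation arrow(int,unit) ≐ arrow(int,unit).
MGU = { A -> tup3(arrow(arrow(io(char),int),arrow(io(char),int)),tup3(arrow(io(char),int),unit,unit),io(arrow(io(char),int))), T -> arrow(io(char),int), B -> io(io(unit)), S2 -> arrow(char,char), S -> io(unit), T3 -> io(io(unit)), E -> io(io(tup3(arrow(arrow(io(char),int),arrow(io(char),int)),tup3(arrow(io(char),int),unit,unit),io(arrow(io(char),int))))), S1 -> io(unit) }, so B -> io(io(unit)).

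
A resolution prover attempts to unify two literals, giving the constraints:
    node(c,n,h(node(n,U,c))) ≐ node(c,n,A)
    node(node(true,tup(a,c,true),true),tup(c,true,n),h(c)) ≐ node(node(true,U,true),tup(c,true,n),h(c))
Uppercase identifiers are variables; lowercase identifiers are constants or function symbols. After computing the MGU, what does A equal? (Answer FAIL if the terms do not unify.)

Decompose node/3: c ≐ c,  n ≐ n,  h(node(n,U,c)) ≐ A.
Delete trivial equation c ≐ c.
Delete trivial equation n ≐ n.
Bind A := h(node(n,U,c)); no other remaining equation mentions A.
Decompose node/3: node(true,tup(a,c,true),true) ≐ node(true,U,true),  tup(c,true,n) ≐ tup(c,true,n),  h(c) ≐ h(c).
Decompose node/3: true ≐ true,  tup(a,c,true) ≐ U,  true ≐ true.
Delete trivial equation true ≐ true.
Bind U := tup(a,c,true); no other remaining equation mentions U. Substituting into the earlier binding gives A := h(node(n,tup(a,c,true),c)).
Delete trivial equation true ≐ true.
Delete trivial equation tup(c,true,n) ≐ tup(c,true,n).
Delete trivial equation h(c) ≐ h(c).
MGU = { A := h(node(n,tup(a,c,true),c)), U := tup(a,c,true) }, so A := h(node(n,tup(a,c,true),c)).

h(node(n,tup(a,c,true),c))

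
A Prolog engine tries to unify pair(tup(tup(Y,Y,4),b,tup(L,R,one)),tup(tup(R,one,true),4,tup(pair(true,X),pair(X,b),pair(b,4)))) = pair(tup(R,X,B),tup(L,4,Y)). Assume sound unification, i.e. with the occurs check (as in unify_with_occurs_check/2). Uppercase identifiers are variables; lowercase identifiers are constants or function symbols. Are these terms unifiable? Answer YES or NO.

Decompose pair/2: tup(tup(Y,Y,4),b,tup(L,R,one)) = tup(R,X,B),  tup(tup(R,one,true),4,tup(pair(true,X),pair(X,b),pair(b,4))) = tup(L,4,Y).
Decompose tup/3: tup(Y,Y,4) = R,  b = X,  tup(L,R,one) = B.
Bind R := tup(Y,Y,4); substituting into the 2 remaining equations that mention R gives: tup(L,tup(Y,Y,4),one) = B,  tup(tup(tup(Y,Y,4),one,true),4,tup(pair(true,X),pair(X,b),pair(b,4))) = tup(L,4,Y).
Bind X := b; substituting into the one remaining equation that mentions X gives: tup(tup(tup(Y,Y,4),one,true),4,tup(pair(true,b),pair(b,b),pair(b,4))) = tup(L,4,Y).
Bind B := tup(L,tup(Y,Y,4),one); no other remaining equation mentions B.
Decompose tup/3: tup(tup(Y,Y,4),one,true) = L,  4 = 4,  tup(pair(true,b),pair(b,b),pair(b,4)) = Y.
Bind L := tup(tup(Y,Y,4),one,true); no other remaining equation mentions L. Substituting into the earlier binding gives B := tup(tup(tup(Y,Y,4),one,true),tup(Y,Y,4),one).
Delete trivial equation 4 = 4.
Bind Y := tup(pair(true,b),pair(b,b),pair(b,4)). Substituting into the earlier bindings gives R := tup(tup(pair(true,b),pair(b,b),pair(b,4)),tup(pair(true,b),pair(b,b),pair(b,4)),4), B := tup(tup(tup(tup(pair(true,b),pair(b,b),pair(b,4)),tup(pair(true,b),pair(b,b),pair(b,4)),4),one,true),tup(tup(pair(true,b),pair(b,b),pair(b,4)),tup(pair(true,b),pair(b,b),pair(b,4)),4),one), L := tup(tup(tup(pair(true,b),pair(b,b),pair(b,4)),tup(pair(true,b),pair(b,b),pair(b,4)),4),one,true).
No equations remain and no clash or occurs-check failure arose, so a unifier exists.

YES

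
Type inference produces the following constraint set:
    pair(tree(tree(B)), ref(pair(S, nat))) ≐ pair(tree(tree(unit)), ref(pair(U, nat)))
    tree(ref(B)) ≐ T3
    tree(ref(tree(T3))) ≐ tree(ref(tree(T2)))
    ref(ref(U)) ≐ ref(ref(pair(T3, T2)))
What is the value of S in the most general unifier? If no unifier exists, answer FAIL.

pair(tree(ref(unit)), tree(ref(unit)))

Decompose pair/2: tree(tree(B)) ≐ tree(tree(unit)),  ref(pair(S, nat)) ≐ ref(pair(U, nat)).
Decompose tree/1: tree(B) ≐ tree(unit).
Decompose tree/1: B ≐ unit.
Bind B := unit; substituting into the one remaining equation that mentions B gives: tree(ref(unit)) ≐ T3.
Decompose ref/1: pair(S, nat) ≐ pair(U, nat).
Decompose pair/2: S ≐ U,  nat ≐ nat.
Bind S := U; no other remaining equation mentions S.
Delete trivial equation nat ≐ nat.
Bind T3 := tree(ref(unit)); substituting into the remaining equations gives: tree(ref(tree(tree(ref(unit))))) ≐ tree(ref(tree(T2))),  ref(ref(U)) ≐ ref(ref(pair(tree(ref(unit)), T2))).
Decompose tree/1: ref(tree(tree(ref(unit)))) ≐ ref(tree(T2)).
Decompose ref/1: tree(tree(ref(unit))) ≐ tree(T2).
Decompose tree/1: tree(ref(unit)) ≐ T2.
Bind T2 := tree(ref(unit)); substituting into the remaining equation gives: ref(ref(U)) ≐ ref(ref(pair(tree(ref(unit)), tree(ref(unit))))).
Decompose ref/1: ref(U) ≐ ref(pair(tree(ref(unit)), tree(ref(unit)))).
Decompose ref/1: U ≐ pair(tree(ref(unit)), tree(ref(unit))).
Bind U := pair(tree(ref(unit)), tree(ref(unit))). Substituting into the earlier binding gives S := pair(tree(ref(unit)), tree(ref(unit))).
MGU = { B := unit, S := pair(tree(ref(unit)), tree(ref(unit))), T3 := tree(ref(unit)), T2 := tree(ref(unit)), U := pair(tree(ref(unit)), tree(ref(unit))) }, so S := pair(tree(ref(unit)), tree(ref(unit))).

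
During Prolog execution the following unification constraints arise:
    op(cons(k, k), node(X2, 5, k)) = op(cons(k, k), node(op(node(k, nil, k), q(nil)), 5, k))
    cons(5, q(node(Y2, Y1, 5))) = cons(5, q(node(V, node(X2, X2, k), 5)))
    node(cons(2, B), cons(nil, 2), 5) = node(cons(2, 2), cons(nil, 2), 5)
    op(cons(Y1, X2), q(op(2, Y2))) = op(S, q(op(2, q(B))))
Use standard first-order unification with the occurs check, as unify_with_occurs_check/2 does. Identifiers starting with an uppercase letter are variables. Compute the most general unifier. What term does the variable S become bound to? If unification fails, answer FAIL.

Decompose op/2: cons(k, k) = cons(k, k),  node(X2, 5, k) = node(op(node(k, nil, k), q(nil)), 5, k).
Delete trivial equation cons(k, k) = cons(k, k).
Decompose node/3: X2 = op(node(k, nil, k), q(nil)),  5 = 5,  k = k.
Bind X2 := op(node(k, nil, k), q(nil)); substituting into the 2 remaining equations that mention X2 gives: cons(5, q(node(Y2, Y1, 5))) = cons(5, q(node(V, node(op(node(k, nil, k), q(nil)), op(node(k, nil, k), q(nil)), k), 5))),  op(cons(Y1, op(node(k, nil, k), q(nil))), q(op(2, Y2))) = op(S, q(op(2, q(B)))).
Delete trivial equation 5 = 5.
Delete trivial equation k = k.
Decompose cons/2: 5 = 5,  q(node(Y2, Y1, 5)) = q(node(V, node(op(node(k, nil, k), q(nil)), op(node(k, nil, k), q(nil)), k), 5)).
Delete trivial equation 5 = 5.
Decompose q/1: node(Y2, Y1, 5) = node(V, node(op(node(k, nil, k), q(nil)), op(node(k, nil, k), q(nil)), k), 5).
Decompose node/3: Y2 = V,  Y1 = node(op(node(k, nil, k), q(nil)), op(node(k, nil, k), q(nil)), k),  5 = 5.
Bind Y2 := V; substituting into the one remaining equation that mentions Y2 gives: op(cons(Y1, op(node(k, nil, k), q(nil))), q(op(2, V))) = op(S, q(op(2, q(B)))).
Bind Y1 := node(op(node(k, nil, k), q(nil)), op(node(k, nil, k), q(nil)), k); substituting into the one remaining equation that mentions Y1 gives: op(cons(node(op(node(k, nil, k), q(nil)), op(node(k, nil, k), q(nil)), k), op(node(k, nil, k), q(nil))), q(op(2, V))) = op(S, q(op(2, q(B)))).
Delete trivial equation 5 = 5.
Decompose node/3: cons(2, B) = cons(2, 2),  cons(nil, 2) = cons(nil, 2),  5 = 5.
Decompose cons/2: 2 = 2,  B = 2.
Delete trivial equation 2 = 2.
Bind B := 2; substituting into the one remaining equation that mentions B gives: op(cons(node(op(node(k, nil, k), q(nil)), op(node(k, nil, k), q(nil)), k), op(node(k, nil, k), q(nil))), q(op(2, V))) = op(S, q(op(2, q(2)))).
Delete trivial equation cons(nil, 2) = cons(nil, 2).
Delete trivial equation 5 = 5.
Decompose op/2: cons(node(op(node(k, nil, k), q(nil)), op(node(k, nil, k), q(nil)), k), op(node(k, nil, k), q(nil))) = S,  q(op(2, V)) = q(op(2, q(2))).
Bind S := cons(node(op(node(k, nil, k), q(nil)), op(node(k, nil, k), q(nil)), k), op(node(k, nil, k), q(nil))); no other remaining equation mentions S.
Decompose q/1: op(2, V) = op(2, q(2)).
Decompose op/2: 2 = 2,  V = q(2).
Delete trivial equation 2 = 2.
Bind V := q(2). Substituting into the earlier binding gives Y2 := q(2).
MGU = { X2 = op(node(k, nil, k), q(nil)), Y2 = q(2), Y1 = node(op(node(k, nil, k), q(nil)), op(node(k, nil, k), q(nil)), k), B = 2, S = cons(node(op(node(k, nil, k), q(nil)), op(node(k, nil, k), q(nil)), k), op(node(k, nil, k), q(nil))), V = q(2) }, so S = cons(node(op(node(k, nil, k), q(nil)), op(node(k, nil, k), q(nil)), k), op(node(k, nil, k), q(nil))).

cons(node(op(node(k, nil, k), q(nil)), op(node(k, nil, k), q(nil)), k), op(node(k, nil, k), q(nil)))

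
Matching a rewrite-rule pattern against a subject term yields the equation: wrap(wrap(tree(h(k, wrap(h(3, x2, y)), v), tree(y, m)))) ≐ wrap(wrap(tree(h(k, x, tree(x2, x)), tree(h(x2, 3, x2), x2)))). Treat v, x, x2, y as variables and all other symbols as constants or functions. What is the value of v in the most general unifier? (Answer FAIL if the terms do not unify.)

tree(m, wrap(h(3, m, h(m, 3, m))))

Decompose wrap/1: wrap(tree(h(k, wrap(h(3, x2, y)), v), tree(y, m))) ≐ wrap(tree(h(k, x, tree(x2, x)), tree(h(x2, 3, x2), x2))).
Decompose wrap/1: tree(h(k, wrap(h(3, x2, y)), v), tree(y, m)) ≐ tree(h(k, x, tree(x2, x)), tree(h(x2, 3, x2), x2)).
Decompose tree/2: h(k, wrap(h(3, x2, y)), v) ≐ h(k, x, tree(x2, x)),  tree(y, m) ≐ tree(h(x2, 3, x2), x2).
Decompose h/3: k ≐ k,  wrap(h(3, x2, y)) ≐ x,  v ≐ tree(x2, x).
Delete trivial equation k ≐ k.
Bind x := wrap(h(3, x2, y)); substituting into the one remaining equation that mentions x gives: v ≐ tree(x2, wrap(h(3, x2, y))).
Bind v := tree(x2, wrap(h(3, x2, y))); no other remaining equation mentions v.
Decompose tree/2: y ≐ h(x2, 3, x2),  m ≐ x2.
Bind y := h(x2, 3, x2); no other remaining equation mentions y. Substituting into the earlier bindings gives x := wrap(h(3, x2, h(x2, 3, x2))), v := tree(x2, wrap(h(3, x2, h(x2, 3, x2)))).
Bind x2 := m. Substituting into the earlier bindings gives x := wrap(h(3, m, h(m, 3, m))), v := tree(m, wrap(h(3, m, h(m, 3, m)))), y := h(m, 3, m).
MGU = { x ↦ wrap(h(3, m, h(m, 3, m))), v ↦ tree(m, wrap(h(3, m, h(m, 3, m)))), y ↦ h(m, 3, m), x2 ↦ m }, so v ↦ tree(m, wrap(h(3, m, h(m, 3, m)))).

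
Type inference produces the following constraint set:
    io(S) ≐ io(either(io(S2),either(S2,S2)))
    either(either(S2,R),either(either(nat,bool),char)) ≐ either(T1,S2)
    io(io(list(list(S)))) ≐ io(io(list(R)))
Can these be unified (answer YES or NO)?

YES

Decompose io/1: S ≐ either(io(S2),either(S2,S2)).
Bind S := either(io(S2),either(S2,S2)); substituting into the one remaining equation that mentions S gives: io(io(list(list(either(io(S2),either(S2,S2)))))) ≐ io(io(list(R))).
Decompose either/2: either(S2,R) ≐ T1,  either(either(nat,bool),char) ≐ S2.
Bind T1 := either(S2,R); no other remaining equation mentions T1.
Bind S2 := either(either(nat,bool),char); substituting into the remaining equation gives: io(io(list(list(either(io(either(either(nat,bool),char)),either(either(either(nat,bool),char),either(either(nat,bool),char))))))) ≐ io(io(list(R))). Substituting into the earlier bindings gives S := either(io(either(either(nat,bool),char)),either(either(either(nat,bool),char),either(either(nat,bool),char))), T1 := either(either(either(nat,bool),char),R).
Decompose io/1: io(list(list(either(io(either(either(nat,bool),char)),either(either(either(nat,bool),char),either(either(nat,bool),char)))))) ≐ io(list(R)).
Decompose io/1: list(list(either(io(either(either(nat,bool),char)),either(either(either(nat,bool),char),either(either(nat,bool),char))))) ≐ list(R).
Decompose list/1: list(either(io(either(either(nat,bool),char)),either(either(either(nat,bool),char),either(either(nat,bool),char)))) ≐ R.
Bind R := list(either(io(either(either(nat,bool),char)),either(either(either(nat,bool),char),either(either(nat,bool),char)))). Substituting into the earlier binding gives T1 := either(either(either(nat,bool),char),list(either(io(either(either(nat,bool),char)),either(either(either(nat,bool),char),either(either(nat,bool),char))))).
No equations remain and no clash or occurs-check failure arose, so a unifier exists.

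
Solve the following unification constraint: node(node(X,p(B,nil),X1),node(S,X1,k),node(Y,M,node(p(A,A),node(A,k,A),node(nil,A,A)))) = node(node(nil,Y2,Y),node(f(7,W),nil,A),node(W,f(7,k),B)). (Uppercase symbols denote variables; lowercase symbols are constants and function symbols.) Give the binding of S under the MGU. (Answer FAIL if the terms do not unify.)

f(7,nil)

Decompose node/3: node(X,p(B,nil),X1) = node(nil,Y2,Y),  node(S,X1,k) = node(f(7,W),nil,A),  node(Y,M,node(p(A,A),node(A,k,A),node(nil,A,A))) = node(W,f(7,k),B).
Decompose node/3: X = nil,  p(B,nil) = Y2,  X1 = Y.
Bind X := nil; no other remaining equation mentions X.
Bind Y2 := p(B,nil); no other remaining equation mentions Y2.
Bind X1 := Y; substituting into the one remaining equation that mentions X1 gives: node(S,Y,k) = node(f(7,W),nil,A).
Decompose node/3: S = f(7,W),  Y = nil,  k = A.
Bind S := f(7,W); no other remaining equation mentions S.
Bind Y := nil; substituting into the one remaining equation that mentions Y gives: node(nil,M,node(p(A,A),node(A,k,A),node(nil,A,A))) = node(W,f(7,k),B). Substituting into the earlier binding gives X1 := nil.
Bind A := k; substituting into the remaining equation gives: node(nil,M,node(p(k,k),node(k,k,k),node(nil,k,k))) = node(W,f(7,k),B).
Decompose node/3: nil = W,  M = f(7,k),  node(p(k,k),node(k,k,k),node(nil,k,k)) = B.
Bind W := nil; no other remaining equation mentions W. Substituting into the earlier binding gives S := f(7,nil).
Bind M := f(7,k); no other remaining equation mentions M.
Bind B := node(p(k,k),node(k,k,k),node(nil,k,k)). Substituting into the earlier binding gives Y2 := p(node(p(k,k),node(k,k,k),node(nil,k,k)),nil).
MGU = { X -> nil, Y2 -> p(node(p(k,k),node(k,k,k),node(nil,k,k)),nil), X1 -> nil, S -> f(7,nil), Y -> nil, A -> k, W -> nil, M -> f(7,k), B -> node(p(k,k),node(k,k,k),node(nil,k,k)) }, so S -> f(7,nil).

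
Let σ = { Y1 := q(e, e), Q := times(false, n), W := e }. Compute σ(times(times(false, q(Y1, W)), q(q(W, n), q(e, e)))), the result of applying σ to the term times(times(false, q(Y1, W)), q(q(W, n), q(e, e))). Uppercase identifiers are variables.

Replace each occurrence of Y1 with q(e, e).
Replace each occurrence of W with e.
Result: times(times(false, q(q(e, e), e)), q(q(e, n), q(e, e))).

times(times(false, q(q(e, e), e)), q(q(e, n), q(e, e)))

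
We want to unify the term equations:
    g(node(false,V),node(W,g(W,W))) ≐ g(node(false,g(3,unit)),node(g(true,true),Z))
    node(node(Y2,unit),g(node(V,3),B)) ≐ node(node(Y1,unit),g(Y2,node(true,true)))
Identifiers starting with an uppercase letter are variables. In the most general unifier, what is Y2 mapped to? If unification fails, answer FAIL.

node(g(3,unit),3)

Decompose g/2: node(false,V) ≐ node(false,g(3,unit)),  node(W,g(W,W)) ≐ node(g(true,true),Z).
Decompose node/2: false ≐ false,  V ≐ g(3,unit).
Delete trivial equation false ≐ false.
Bind V := g(3,unit); substituting into the one remaining equation that mentions V gives: node(node(Y2,unit),g(node(g(3,unit),3),B)) ≐ node(node(Y1,unit),g(Y2,node(true,true))).
Decompose node/2: W ≐ g(true,true),  g(W,W) ≐ Z.
Bind W := g(true,true); substituting into the one remaining equation that mentions W gives: g(g(true,true),g(true,true)) ≐ Z.
Bind Z := g(g(true,true),g(true,true)); no other remaining equation mentions Z.
Decompose node/2: node(Y2,unit) ≐ node(Y1,unit),  g(node(g(3,unit),3),B) ≐ g(Y2,node(true,true)).
Decompose node/2: Y2 ≐ Y1,  unit ≐ unit.
Bind Y2 := Y1; substituting into the one remaining equation that mentions Y2 gives: g(node(g(3,unit),3),B) ≐ g(Y1,node(true,true)).
Delete trivial equation unit ≐ unit.
Decompose g/2: node(g(3,unit),3) ≐ Y1,  B ≐ node(true,true).
Bind Y1 := node(g(3,unit),3); no other remaining equation mentions Y1. Substituting into the earlier binding gives Y2 := node(g(3,unit),3).
Bind B := node(true,true).
MGU = { V ↦ g(3,unit), W ↦ g(true,true), Z ↦ g(g(true,true),g(true,true)), Y2 ↦ node(g(3,unit),3), Y1 ↦ node(g(3,unit),3), B ↦ node(true,true) }, so Y2 ↦ node(g(3,unit),3).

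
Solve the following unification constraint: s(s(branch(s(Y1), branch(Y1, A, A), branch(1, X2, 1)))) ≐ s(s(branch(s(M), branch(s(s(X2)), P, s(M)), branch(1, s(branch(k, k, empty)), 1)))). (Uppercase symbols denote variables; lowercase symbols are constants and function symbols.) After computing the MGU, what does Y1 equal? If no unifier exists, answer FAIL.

s(s(s(branch(k, k, empty))))

Decompose s/1: s(branch(s(Y1), branch(Y1, A, A), branch(1, X2, 1))) ≐ s(branch(s(M), branch(s(s(X2)), P, s(M)), branch(1, s(branch(k, k, empty)), 1))).
Decompose s/1: branch(s(Y1), branch(Y1, A, A), branch(1, X2, 1)) ≐ branch(s(M), branch(s(s(X2)), P, s(M)), branch(1, s(branch(k, k, empty)), 1)).
Decompose branch/3: s(Y1) ≐ s(M),  branch(Y1, A, A) ≐ branch(s(s(X2)), P, s(M)),  branch(1, X2, 1) ≐ branch(1, s(branch(k, k, empty)), 1).
Decompose s/1: Y1 ≐ M.
Bind Y1 := M; substituting into the one remaining equation that mentions Y1 gives: branch(M, A, A) ≐ branch(s(s(X2)), P, s(M)).
Decompose branch/3: M ≐ s(s(X2)),  A ≐ P,  A ≐ s(M).
Bind M := s(s(X2)); substituting into the one remaining equation that mentions M gives: A ≐ s(s(s(X2))). Substituting into the earlier binding gives Y1 := s(s(X2)).
Bind A := P; substituting into the one remaining equation that mentions A gives: P ≐ s(s(s(X2))).
Bind P := s(s(s(X2))); no other remaining equation mentions P. Substituting into the earlier binding gives A := s(s(s(X2))).
Decompose branch/3: 1 ≐ 1,  X2 ≐ s(branch(k, k, empty)),  1 ≐ 1.
Delete trivial equation 1 ≐ 1.
Bind X2 := s(branch(k, k, empty)); no other remaining equation mentions X2. Substituting into the earlier bindings gives Y1 := s(s(s(branch(k, k, empty)))), M := s(s(s(branch(k, k, empty)))), A := s(s(s(s(branch(k, k, empty))))), P := s(s(s(s(branch(k, k, empty))))).
Delete trivial equation 1 ≐ 1.
MGU = { Y1 ↦ s(s(s(branch(k, k, empty)))), M ↦ s(s(s(branch(k, k, empty)))), A ↦ s(s(s(s(branch(k, k, empty))))), P ↦ s(s(s(s(branch(k, k, empty))))), X2 ↦ s(branch(k, k, empty)) }, so Y1 ↦ s(s(s(branch(k, k, empty)))).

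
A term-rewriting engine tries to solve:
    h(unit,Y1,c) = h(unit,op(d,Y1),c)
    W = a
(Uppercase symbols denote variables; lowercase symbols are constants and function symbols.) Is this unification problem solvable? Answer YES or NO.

NO

Decompose h/3: unit = unit,  Y1 = op(d,Y1),  c = c.
Delete trivial equation unit = unit.
Occurs check fails: Y1 occurs in op(d,Y1); the equation Y1 = op(d,Y1) has no finite solution.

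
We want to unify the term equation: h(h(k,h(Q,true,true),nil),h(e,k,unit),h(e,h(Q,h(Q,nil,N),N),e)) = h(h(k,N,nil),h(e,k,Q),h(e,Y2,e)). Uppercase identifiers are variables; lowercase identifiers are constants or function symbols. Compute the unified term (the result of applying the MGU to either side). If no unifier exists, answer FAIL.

h(h(k,h(unit,true,true),nil),h(e,k,unit),h(e,h(unit,h(unit,nil,h(unit,true,true)),h(unit,true,true)),e))

Decompose h/3: h(k,h(Q,true,true),nil) = h(k,N,nil),  h(e,k,unit) = h(e,k,Q),  h(e,h(Q,h(Q,nil,N),N),e) = h(e,Y2,e).
Decompose h/3: k = k,  h(Q,true,true) = N,  nil = nil.
Delete trivial equation k = k.
Bind N := h(Q,true,true); substituting into the one remaining equation that mentions N gives: h(e,h(Q,h(Q,nil,h(Q,true,true)),h(Q,true,true)),e) = h(e,Y2,e).
Delete trivial equation nil = nil.
Decompose h/3: e = e,  k = k,  unit = Q.
Delete trivial equation e = e.
Delete trivial equation k = k.
Bind Q := unit; substituting into the remaining equation gives: h(e,h(unit,h(unit,nil,h(unit,true,true)),h(unit,true,true)),e) = h(e,Y2,e). Substituting into the earlier binding gives N := h(unit,true,true).
Decompose h/3: e = e,  h(unit,h(unit,nil,h(unit,true,true)),h(unit,true,true)) = Y2,  e = e.
Delete trivial equation e = e.
Bind Y2 := h(unit,h(unit,nil,h(unit,true,true)),h(unit,true,true)); no other remaining equation mentions Y2.
Delete trivial equation e = e.
Applying the MGU to either side gives h(h(k,h(unit,true,true),nil),h(e,k,unit),h(e,h(unit,h(unit,nil,h(unit,true,true)),h(unit,true,true)),e)).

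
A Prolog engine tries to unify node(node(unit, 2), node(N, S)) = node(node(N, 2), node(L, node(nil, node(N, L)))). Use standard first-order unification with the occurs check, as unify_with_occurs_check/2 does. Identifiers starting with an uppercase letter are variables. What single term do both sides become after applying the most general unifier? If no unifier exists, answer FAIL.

Decompose node/2: node(unit, 2) = node(N, 2),  node(N, S) = node(L, node(nil, node(N, L))).
Decompose node/2: unit = N,  2 = 2.
Bind N := unit; substituting into the one remaining equation that mentions N gives: node(unit, S) = node(L, node(nil, node(unit, L))).
Delete trivial equation 2 = 2.
Decompose node/2: unit = L,  S = node(nil, node(unit, L)).
Bind L := unit; substituting into the remaining equation gives: S = node(nil, node(unit, unit)).
Bind S := node(nil, node(unit, unit)).
Applying the MGU to either side gives node(node(unit, 2), node(unit, node(nil, node(unit, unit)))).

node(node(unit, 2), node(unit, node(nil, node(unit, unit))))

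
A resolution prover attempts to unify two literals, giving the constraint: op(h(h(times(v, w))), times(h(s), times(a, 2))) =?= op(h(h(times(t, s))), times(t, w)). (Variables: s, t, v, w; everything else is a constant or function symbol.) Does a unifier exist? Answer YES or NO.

Decompose op/2: h(h(times(v, w))) =?= h(h(times(t, s))),  times(h(s), times(a, 2)) =?= times(t, w).
Decompose h/1: h(times(v, w)) =?= h(times(t, s)).
Decompose h/1: times(v, w) =?= times(t, s).
Decompose times/2: v =?= t,  w =?= s.
Bind v := t; no other remaining equation mentions v.
Bind w := s; substituting into the remaining equation gives: times(h(s), times(a, 2)) =?= times(t, s).
Decompose times/2: h(s) =?= t,  times(a, 2) =?= s.
Bind t := h(s); no other remaining equation mentions t. Substituting into the earlier binding gives v := h(s).
Bind s := times(a, 2). Substituting into the earlier bindings gives v := h(times(a, 2)), w := times(a, 2), t := h(times(a, 2)).
No equations remain and no clash or occurs-check failure arose, so a unifier exists.

YES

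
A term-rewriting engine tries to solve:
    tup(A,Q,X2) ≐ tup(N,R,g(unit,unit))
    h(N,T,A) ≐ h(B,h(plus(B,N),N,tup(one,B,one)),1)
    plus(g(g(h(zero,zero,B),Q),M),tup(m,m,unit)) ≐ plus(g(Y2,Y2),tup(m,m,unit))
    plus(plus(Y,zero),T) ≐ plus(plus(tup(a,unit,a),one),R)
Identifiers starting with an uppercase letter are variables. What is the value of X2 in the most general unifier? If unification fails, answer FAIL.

Decompose tup/3: A ≐ N,  Q ≐ R,  X2 ≐ g(unit,unit).
Bind A := N; substituting into the one remaining equation that mentions A gives: h(N,T,N) ≐ h(B,h(plus(B,N),N,tup(one,B,one)),1).
Bind Q := R; substituting into the one remaining equation that mentions Q gives: plus(g(g(h(zero,zero,B),R),M),tup(m,m,unit)) ≐ plus(g(Y2,Y2),tup(m,m,unit)).
Bind X2 := g(unit,unit); no other remaining equation mentions X2.
Decompose h/3: N ≐ B,  T ≐ h(plus(B,N),N,tup(one,B,one)),  N ≐ 1.
Bind N := B; substituting into the 2 remaining equations that mention N gives: T ≐ h(plus(B,B),B,tup(one,B,one)),  B ≐ 1. Substituting into the earlier binding gives A := B.
Bind T := h(plus(B,B),B,tup(one,B,one)); substituting into the one remaining equation that mentions T gives: plus(plus(Y,zero),h(plus(B,B),B,tup(one,B,one))) ≐ plus(plus(tup(a,unit,a),one),R).
Bind B := 1; substituting into the remaining equations gives: plus(g(g(h(zero,zero,1),R),M),tup(m,m,unit)) ≐ plus(g(Y2,Y2),tup(m,m,unit)),  plus(plus(Y,zero),h(plus(1,1),1,tup(one,1,one))) ≐ plus(plus(tup(a,unit,a),one),R). Substituting into the earlier bindings gives A := 1, N := 1, T := h(plus(1,1),1,tup(one,1,one)).
Decompose plus/2: g(g(h(zero,zero,1),R),M) ≐ g(Y2,Y2),  tup(m,m,unit) ≐ tup(m,m,unit).
Decompose g/2: g(h(zero,zero,1),R) ≐ Y2,  M ≐ Y2.
Bind Y2 := g(h(zero,zero,1),R); substituting into the one remaining equation that mentions Y2 gives: M ≐ g(h(zero,zero,1),R).
Bind M := g(h(zero,zero,1),R); no other remaining equation mentions M.
Delete trivial equation tup(m,m,unit) ≐ tup(m,m,unit).
Decompose plus/2: plus(Y,zero) ≐ plus(tup(a,unit,a),one),  h(plus(1,1),1,tup(one,1,one)) ≐ R.
Decompose plus/2: Y ≐ tup(a,unit,a),  zero ≐ one.
Bind Y := tup(a,unit,a); no other remaining equation mentions Y.
Clash: constants zero and one differ; no unifier exists.

FAIL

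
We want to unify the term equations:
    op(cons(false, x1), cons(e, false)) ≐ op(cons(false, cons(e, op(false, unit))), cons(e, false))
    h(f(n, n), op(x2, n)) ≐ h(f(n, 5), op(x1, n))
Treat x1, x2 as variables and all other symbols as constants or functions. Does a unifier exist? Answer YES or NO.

Decompose op/2: cons(false, x1) ≐ cons(false, cons(e, op(false, unit))),  cons(e, false) ≐ cons(e, false).
Decompose cons/2: false ≐ false,  x1 ≐ cons(e, op(false, unit)).
Delete trivial equation false ≐ false.
Bind x1 := cons(e, op(false, unit)); substituting into the one remaining equation that mentions x1 gives: h(f(n, n), op(x2, n)) ≐ h(f(n, 5), op(cons(e, op(false, unit)), n)).
Delete trivial equation cons(e, false) ≐ cons(e, false).
Decompose h/2: f(n, n) ≐ f(n, 5),  op(x2, n) ≐ op(cons(e, op(false, unit)), n).
Decompose f/2: n ≐ n,  n ≐ 5.
Delete trivial equation n ≐ n.
Clash: constants n and 5 differ; no unifier exists.

NO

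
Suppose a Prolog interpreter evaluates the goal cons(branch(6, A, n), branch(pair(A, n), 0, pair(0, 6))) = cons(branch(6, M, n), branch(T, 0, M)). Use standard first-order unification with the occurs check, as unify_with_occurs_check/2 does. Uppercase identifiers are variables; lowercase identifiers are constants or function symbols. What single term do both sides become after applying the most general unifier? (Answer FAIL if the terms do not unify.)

Decompose cons/2: branch(6, A, n) = branch(6, M, n),  branch(pair(A, n), 0, pair(0, 6)) = branch(T, 0, M).
Decompose branch/3: 6 = 6,  A = M,  n = n.
Delete trivial equation 6 = 6.
Bind A := M; substituting into the one remaining equation that mentions A gives: branch(pair(M, n), 0, pair(0, 6)) = branch(T, 0, M).
Delete trivial equation n = n.
Decompose branch/3: pair(M, n) = T,  0 = 0,  pair(0, 6) = M.
Bind T := pair(M, n); no other remaining equation mentions T.
Delete trivial equation 0 = 0.
Bind M := pair(0, 6). Substituting into the earlier bindings gives A := pair(0, 6), T := pair(pair(0, 6), n).
Applying the MGU to either side gives cons(branch(6, pair(0, 6), n), branch(pair(pair(0, 6), n), 0, pair(0, 6))).

cons(branch(6, pair(0, 6), n), branch(pair(pair(0, 6), n), 0, pair(0, 6)))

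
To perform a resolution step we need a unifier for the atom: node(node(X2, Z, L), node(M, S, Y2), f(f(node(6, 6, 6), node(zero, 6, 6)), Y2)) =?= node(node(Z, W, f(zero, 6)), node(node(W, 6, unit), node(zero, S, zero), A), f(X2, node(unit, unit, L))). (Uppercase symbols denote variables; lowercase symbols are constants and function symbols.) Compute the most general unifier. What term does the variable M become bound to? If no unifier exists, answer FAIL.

FAIL

Decompose node/3: node(X2, Z, L) =?= node(Z, W, f(zero, 6)),  node(M, S, Y2) =?= node(node(W, 6, unit), node(zero, S, zero), A),  f(f(node(6, 6, 6), node(zero, 6, 6)), Y2) =?= f(X2, node(unit, unit, L)).
Decompose node/3: X2 =?= Z,  Z =?= W,  L =?= f(zero, 6).
Bind X2 := Z; substituting into the one remaining equation that mentions X2 gives: f(f(node(6, 6, 6), node(zero, 6, 6)), Y2) =?= f(Z, node(unit, unit, L)).
Bind Z := W; substituting into the one remaining equation that mentions Z gives: f(f(node(6, 6, 6), node(zero, 6, 6)), Y2) =?= f(W, node(unit, unit, L)). Substituting into the earlier binding gives X2 := W.
Bind L := f(zero, 6); substituting into the one remaining equation that mentions L gives: f(f(node(6, 6, 6), node(zero, 6, 6)), Y2) =?= f(W, node(unit, unit, f(zero, 6))).
Decompose node/3: M =?= node(W, 6, unit),  S =?= node(zero, S, zero),  Y2 =?= A.
Bind M := node(W, 6, unit); no other remaining equation mentions M.
Occurs check fails: S occurs in node(zero, S, zero); the equation S =?= node(zero, S, zero) has no finite solution.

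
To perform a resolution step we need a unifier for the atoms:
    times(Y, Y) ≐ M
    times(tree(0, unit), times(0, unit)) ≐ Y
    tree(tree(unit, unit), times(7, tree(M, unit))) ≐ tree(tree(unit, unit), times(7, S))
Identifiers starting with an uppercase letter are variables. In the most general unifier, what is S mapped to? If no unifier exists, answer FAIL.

Bind M := times(Y, Y); substituting into the one remaining equation that mentions M gives: tree(tree(unit, unit), times(7, tree(times(Y, Y), unit))) ≐ tree(tree(unit, unit), times(7, S)).
Bind Y := times(tree(0, unit), times(0, unit)); substituting into the remaining equation gives: tree(tree(unit, unit), times(7, tree(times(times(tree(0, unit), times(0, unit)), times(tree(0, unit), times(0, unit))), unit))) ≐ tree(tree(unit, unit), times(7, S)). Substituting into the earlier binding gives M := times(times(tree(0, unit), times(0, unit)), times(tree(0, unit), times(0, unit))).
Decompose tree/2: tree(unit, unit) ≐ tree(unit, unit),  times(7, tree(times(times(tree(0, unit), times(0, unit)), times(tree(0, unit), times(0, unit))), unit)) ≐ times(7, S).
Delete trivial equation tree(unit, unit) ≐ tree(unit, unit).
Decompose times/2: 7 ≐ 7,  tree(times(times(tree(0, unit), times(0, unit)), times(tree(0, unit), times(0, unit))), unit) ≐ S.
Delete trivial equation 7 ≐ 7.
Bind S := tree(times(times(tree(0, unit), times(0, unit)), times(tree(0, unit), times(0, unit))), unit).
MGU = { M := times(times(tree(0, unit), times(0, unit)), times(tree(0, unit), times(0, unit))), Y := times(tree(0, unit), times(0, unit)), S := tree(times(times(tree(0, unit), times(0, unit)), times(tree(0, unit), times(0, unit))), unit) }, so S := tree(times(times(tree(0, unit), times(0, unit)), times(tree(0, unit), times(0, unit))), unit).

tree(times(times(tree(0, unit), times(0, unit)), times(tree(0, unit), times(0, unit))), unit)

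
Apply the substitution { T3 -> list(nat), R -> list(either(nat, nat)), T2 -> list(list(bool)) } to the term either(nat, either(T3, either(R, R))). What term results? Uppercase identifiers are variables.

either(nat, either(list(nat), either(list(either(nat, nat)), list(either(nat, nat)))))

Replace each occurrence of T3 with list(nat).
Replace each occurrence of R with list(either(nat, nat)).
Result: either(nat, either(list(nat), either(list(either(nat, nat)), list(either(nat, nat))))).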